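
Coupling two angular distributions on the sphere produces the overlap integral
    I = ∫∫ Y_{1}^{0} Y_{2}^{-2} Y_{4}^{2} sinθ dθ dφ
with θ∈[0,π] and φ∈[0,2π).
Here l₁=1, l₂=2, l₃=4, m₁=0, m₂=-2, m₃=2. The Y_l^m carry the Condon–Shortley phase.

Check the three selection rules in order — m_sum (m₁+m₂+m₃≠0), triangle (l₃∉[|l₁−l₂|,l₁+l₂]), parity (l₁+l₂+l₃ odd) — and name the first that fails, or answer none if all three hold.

triangle

m₁+m₂+m₃ = 0 − 2 + 2 = 0  ✓
triangle: |1−2|=1 ≤ l₃=4 ≤ 1+2=3  ✗
parity: l₁+l₂+l₃ = 7 is odd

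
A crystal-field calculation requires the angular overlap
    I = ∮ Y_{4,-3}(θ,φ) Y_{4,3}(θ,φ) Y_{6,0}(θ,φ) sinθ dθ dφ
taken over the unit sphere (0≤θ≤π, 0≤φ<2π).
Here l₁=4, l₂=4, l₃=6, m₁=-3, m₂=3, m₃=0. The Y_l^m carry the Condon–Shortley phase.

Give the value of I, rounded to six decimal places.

-0.120915

Checks pass: Σm=0; 14 even; l₃=6∈[0,8].
(2·4+1)(2·4+1)(2·6+1) = 1053
Δ: 2! 6! 6! / 15! → 1/1261260
sum: t=0:+1/4608 t=1:−1/1296 t=2:+1/4608 = -7/20736
3j²(4 4 6; 0 0 0) = Δ·Π!·Σ² = 20/1287  (sign -1)
sum: t=1:−1/518400 t=2:+1/28800 = 17/518400
3j²(4 4 6; -3 3 0) = Δ·Π!·Σ² = 289/25740  (sign +1)
combine: 4πI² = 1053·20/1287·289/25740 = 289/1573
take √, sign -1: I = -0.12091485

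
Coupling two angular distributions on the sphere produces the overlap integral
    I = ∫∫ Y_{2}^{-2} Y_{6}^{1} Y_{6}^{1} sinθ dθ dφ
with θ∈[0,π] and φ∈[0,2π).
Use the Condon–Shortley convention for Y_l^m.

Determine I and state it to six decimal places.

Rules hold: Σm=0, L=14 even, 4≤6≤8.
N = 5·13·13 = 845
Δ = 2!·2!·10!/15! = 1/90090
Racah Σ t=0..2: t=0:+1/69120 t=1:−1/14400 t=2:+1/69120 = -7/172800
⇒ 3j(2 6 6; 0 0 0)² = 14/715, sgn -1
Racah Σ t=2..2: t=2:+1/57600 = 1/57600
⇒ 3j(2 6 6; -2 1 1)² = 21/715, sgn -1
4πI² = N·(3j₀)²·(3jₘ)² = 294/605
I = +1·√(0.48595/4π) = 0.19664868

0.196649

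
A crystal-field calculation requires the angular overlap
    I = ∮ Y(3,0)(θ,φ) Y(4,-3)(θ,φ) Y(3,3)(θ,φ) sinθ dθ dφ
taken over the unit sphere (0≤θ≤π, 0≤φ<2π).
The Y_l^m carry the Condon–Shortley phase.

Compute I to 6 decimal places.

0.203551

Checks pass: Σm=0; 10 even; l₃=3∈[1,7].
(2·3+1)(2·4+1)(2·3+1) = 441
Δ: 4! 2! 4! / 11! → 1/34650
sum: t=1:−1/72 t=2:+1/16 t=3:−1/72 = 5/144
3j²(3 4 3; 0 0 0) = Δ·Π!·Σ² = 2/77  (sign -1)
sum: t=1:−1/288 = -1/288
3j²(3 4 3; 0 -3 3) = Δ·Π!·Σ² = 1/22  (sign -1)
combine: 4πI² = 441·2/77·1/22 = 63/121
take √, sign +1: I = 0.20355073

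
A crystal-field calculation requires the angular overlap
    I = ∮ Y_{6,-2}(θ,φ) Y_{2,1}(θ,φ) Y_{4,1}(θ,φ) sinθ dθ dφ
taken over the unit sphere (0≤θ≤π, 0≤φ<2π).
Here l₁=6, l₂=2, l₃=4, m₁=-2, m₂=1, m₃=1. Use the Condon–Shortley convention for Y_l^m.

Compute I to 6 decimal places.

Checks pass: Σm=0; 12 even; l₃=4∈[4,8].
(2·6+1)(2·2+1)(2·4+1) = 585
Δ: 4! 8! 0! / 13! → 1/6435
sum: t=2:+1/2304 = 1/2304
3j²(6 2 4; 0 0 0) = Δ·Π!·Σ² = 5/143  (sign +1)
sum: t=3:−1/4320 = -1/4320
3j²(6 2 4; -2 1 1) = Δ·Π!·Σ² = 224/6435  (sign +1)
combine: 4πI² = 585·5/143·224/6435 = 1120/1573
take √, sign +1: I = 0.23803440

0.238034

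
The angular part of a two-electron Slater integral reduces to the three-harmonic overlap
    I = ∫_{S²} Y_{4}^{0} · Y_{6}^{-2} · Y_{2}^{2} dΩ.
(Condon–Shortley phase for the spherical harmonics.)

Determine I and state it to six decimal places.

0.133065

m-sum 0 ✓  L=12 even ✓  2≤2≤10 ✓
Π(2lᵢ+1) = 9×13×5 = 585
triangle coeff Δ(4,6,2) = 1/6435
Σ_t [4,4]: t=4:+1/2304 = 1/2304
(3j)²=5/143 [(4 6 2; 0 0 0)], sign=+1
Σ_t [4,4]: t=4:+1/13824 = 1/13824
(3j)²=14/1287 [(4 6 2; 0 -2 2)], sign=+1
⇒ 4πI² = 350/1573
I = (+1)√(350/1573/(4π)) = 0.13306527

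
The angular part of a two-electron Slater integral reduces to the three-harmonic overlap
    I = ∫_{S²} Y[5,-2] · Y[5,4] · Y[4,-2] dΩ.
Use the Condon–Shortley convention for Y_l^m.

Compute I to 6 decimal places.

0.118854

Checks pass: Σm=0; 14 even; l₃=4∈[0,10].
(2·5+1)(2·5+1)(2·4+1) = 1089
Δ: 6! 4! 4! / 15! → 1/3153150
sum: t=1:−1/69120 t=2:+1/1728 t=3:−1/576 t=4:+1/1728 t=5:−1/69120 = -7/11520
3j²(5 5 4; 0 0 0) = Δ·Π!·Σ² = 2/143  (sign -1)
sum: t=5:−1/11520 t=6:+1/25920 = -1/20736
3j²(5 5 4; -2 4 -2) = Δ·Π!·Σ² = 5/429  (sign -1)
combine: 4πI² = 1089·2/143·5/429 = 30/169
take √, sign +1: I = 0.11885360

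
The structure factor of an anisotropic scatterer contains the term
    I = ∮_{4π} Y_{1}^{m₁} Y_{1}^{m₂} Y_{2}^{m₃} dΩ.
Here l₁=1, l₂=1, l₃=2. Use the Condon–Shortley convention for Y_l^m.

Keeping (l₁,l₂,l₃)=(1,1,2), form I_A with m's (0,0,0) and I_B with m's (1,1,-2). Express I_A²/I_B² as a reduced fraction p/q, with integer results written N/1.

l's match ⇒ only the (l;m) 3-j factors differ between A and B.
A: triangle coeff Δ(1,1,2) = 1/30; Σ_t [0,0]: t=0:+1/1 = 1/1; (3j)²=2/15 [(1 1 2; 0 0 0)], sign=+1
B: triangle coeff Δ(1,1,2) = 1/30; Σ_t [0,0]: t=0:+1/4 = 1/4; (3j)²=1/5 [(1 1 2; 1 1 -2)], sign=+1
I_A²/I_B² = (2/15)/(1/5) = 2/3

2/3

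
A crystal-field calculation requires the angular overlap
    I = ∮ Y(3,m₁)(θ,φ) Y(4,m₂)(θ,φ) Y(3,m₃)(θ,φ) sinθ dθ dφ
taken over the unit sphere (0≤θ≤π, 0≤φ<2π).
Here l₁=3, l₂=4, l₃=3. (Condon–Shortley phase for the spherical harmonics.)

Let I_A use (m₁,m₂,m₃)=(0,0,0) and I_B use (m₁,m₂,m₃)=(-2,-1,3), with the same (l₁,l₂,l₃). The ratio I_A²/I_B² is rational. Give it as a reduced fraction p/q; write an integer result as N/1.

Same 3,4,3: normalisation and zero-m 3j drop out of the ratio.
A: Δ: 4! 2! 4! / 11! → 1/34650; sum: t=1:−1/72 t=2:+1/16 t=3:−1/72 = 5/144; 3j²(3 4 3; 0 0 0) = Δ·Π!·Σ² = 2/77  (sign -1)
B: Δ: 4! 2! 4! / 11! → 1/34650; sum: t=3:−1/288 = -1/288; 3j²(3 4 3; -2 -1 3) = Δ·Π!·Σ² = 5/231  (sign -1)
I_A²/I_B² = (2/77)/(5/231) = 6/5

6/5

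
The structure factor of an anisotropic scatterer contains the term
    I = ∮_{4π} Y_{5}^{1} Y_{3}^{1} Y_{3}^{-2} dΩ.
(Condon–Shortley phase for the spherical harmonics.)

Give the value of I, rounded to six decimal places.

0.000000

l₁+l₂+l₃=11 is odd: 3j(l;000)=0 ⇒ I=0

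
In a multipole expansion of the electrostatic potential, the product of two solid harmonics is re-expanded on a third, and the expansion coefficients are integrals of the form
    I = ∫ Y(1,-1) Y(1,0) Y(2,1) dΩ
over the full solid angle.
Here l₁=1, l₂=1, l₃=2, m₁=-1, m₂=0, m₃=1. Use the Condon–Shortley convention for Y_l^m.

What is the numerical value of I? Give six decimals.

m-sum 0 ✓  L=4 even ✓  0≤2≤2 ✓
Π(2lᵢ+1) = 3×3×5 = 45
triangle coeff Δ(1,1,2) = 1/30
Σ_t [0,0]: t=0:+1/1 = 1/1
(3j)²=2/15 [(1 1 2; 0 0 0)], sign=+1
Σ_t [0,0]: t=0:+1/2 = 1/2
(3j)²=1/10 [(1 1 2; -1 0 1)], sign=-1
⇒ 4πI² = 3/5
I = (-1)√(3/5/(4π)) = -0.21850969

-0.218510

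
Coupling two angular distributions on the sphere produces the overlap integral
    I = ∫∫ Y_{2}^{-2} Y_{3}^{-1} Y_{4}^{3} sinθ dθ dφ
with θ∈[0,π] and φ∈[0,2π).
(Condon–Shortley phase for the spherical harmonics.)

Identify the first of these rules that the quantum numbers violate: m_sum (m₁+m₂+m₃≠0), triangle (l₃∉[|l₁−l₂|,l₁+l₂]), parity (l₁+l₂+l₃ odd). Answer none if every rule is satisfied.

parity

azimuthal sum: -2 − 1 + 3 = 0  ✓
1 ≤ 4 ≤ 5 (triangle on l)  ✓
L = 2 + 3 + 4 = 9 (odd)  ✗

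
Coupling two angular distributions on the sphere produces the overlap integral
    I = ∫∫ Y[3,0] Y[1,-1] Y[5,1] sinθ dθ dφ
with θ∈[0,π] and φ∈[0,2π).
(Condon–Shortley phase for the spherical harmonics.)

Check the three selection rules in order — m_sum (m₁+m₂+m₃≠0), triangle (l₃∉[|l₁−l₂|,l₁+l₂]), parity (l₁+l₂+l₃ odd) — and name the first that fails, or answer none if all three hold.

m₁+m₂+m₃ = 0 − 1 + 1 = 0  ✓
triangle: |3−1|=2 ≤ l₃=5 ≤ 3+1=4  ✗
parity: l₁+l₂+l₃ = 9 is odd

triangle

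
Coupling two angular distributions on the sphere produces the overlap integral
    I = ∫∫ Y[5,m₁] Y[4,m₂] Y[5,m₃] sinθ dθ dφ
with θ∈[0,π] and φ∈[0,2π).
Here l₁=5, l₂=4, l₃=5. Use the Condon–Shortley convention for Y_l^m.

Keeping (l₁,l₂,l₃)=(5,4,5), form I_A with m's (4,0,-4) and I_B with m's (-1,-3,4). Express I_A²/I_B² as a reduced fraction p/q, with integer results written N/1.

3/5

Shared (l₁,l₂,l₃)=(5,4,5): N and (l;000)² cancel in I_A²/I_B².
A: Δ = 4!·6!·4!/15! = 1/3153150; Racah Σ t=0..1: t=0:+1/69120 t=1:−1/25920 = -1/41472; ⇒ 3j(5 4 5; 4 0 -4)² = 2/143, sgn +1
B: Δ = 4!·6!·4!/15! = 1/3153150; Racah Σ t=0..1: t=0:+1/103680 t=1:−1/17280 = -1/20736; ⇒ 3j(5 4 5; -1 -3 4)² = 10/429, sgn +1
I_A²/I_B² = (2/143)/(10/429) = 3/5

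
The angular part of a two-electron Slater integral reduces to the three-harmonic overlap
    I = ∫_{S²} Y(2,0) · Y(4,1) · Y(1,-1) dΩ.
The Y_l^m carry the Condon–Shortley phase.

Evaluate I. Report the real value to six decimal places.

|2−4|≤1≤2+4 violated ⇒ I = 0

0.000000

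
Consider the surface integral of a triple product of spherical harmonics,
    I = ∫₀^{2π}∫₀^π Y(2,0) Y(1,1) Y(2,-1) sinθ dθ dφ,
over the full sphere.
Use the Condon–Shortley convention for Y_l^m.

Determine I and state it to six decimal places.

0.000000

L=5 odd ⇒ parity kills the (l;000) factor ⇒ I = 0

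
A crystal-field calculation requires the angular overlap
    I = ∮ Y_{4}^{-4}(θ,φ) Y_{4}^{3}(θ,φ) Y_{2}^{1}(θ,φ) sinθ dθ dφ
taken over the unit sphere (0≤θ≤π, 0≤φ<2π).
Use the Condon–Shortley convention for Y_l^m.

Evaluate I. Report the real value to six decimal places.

0.198645

m-sum 0 ✓  L=10 even ✓  0≤2≤8 ✓
Π(2lᵢ+1) = 9×9×5 = 405
triangle coeff Δ(4,4,2) = 1/13860
Σ_t [2,4]: t=2:+1/192 t=3:−1/36 t=4:+1/192 = -5/288
(3j)²=20/693 [(4 4 2; 0 0 0)], sign=-1
Σ_t [6,6]: t=6:+1/1440 = 1/1440
(3j)²=7/165 [(4 4 2; -4 3 1)], sign=-1
⇒ 4πI² = 60/121
I = (+1)√(60/121/(4π)) = 0.19864517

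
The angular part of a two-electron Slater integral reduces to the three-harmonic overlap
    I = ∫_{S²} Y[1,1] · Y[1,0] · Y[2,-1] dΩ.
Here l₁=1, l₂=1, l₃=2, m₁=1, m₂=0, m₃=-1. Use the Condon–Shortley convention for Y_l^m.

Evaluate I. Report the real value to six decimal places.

Rules hold: Σm=0, L=4 even, 0≤2≤2.
N = 3·3·5 = 45
Δ = 0!·2!·2!/5! = 1/30
Racah Σ t=0..0: t=0:+1/1 = 1/1
⇒ 3j(1 1 2; 0 0 0)² = 2/15, sgn +1
Racah Σ t=0..0: t=0:+1/2 = 1/2
⇒ 3j(1 1 2; 1 0 -1)² = 1/10, sgn -1
4πI² = N·(3j₀)²·(3jₘ)² = 3/5
I = -1·√(0.6/4π) = -0.21850969

-0.218510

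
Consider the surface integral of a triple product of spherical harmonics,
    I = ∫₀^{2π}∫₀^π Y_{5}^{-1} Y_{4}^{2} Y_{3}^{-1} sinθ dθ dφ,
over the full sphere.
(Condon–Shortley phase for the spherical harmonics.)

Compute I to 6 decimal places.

0.106335

Rules hold: Σm=0, L=12 even, 1≤3≤9.
N = 11·9·7 = 693
Δ = 6!·4!·2!/13! = 1/180180
Racah Σ t=2..4: t=2:+1/576 t=3:−1/144 t=4:+1/576 = -1/288
⇒ 3j(5 4 3; 0 0 0)² = 20/1001, sgn +1
Racah Σ t=4..6: t=4:+1/384 t=5:−1/720 t=6:+1/34560 = 43/34560
⇒ 3j(5 4 3; -1 2 -1)² = 1849/180180, sgn +1
4πI² = N·(3j₀)²·(3jₘ)² = 1849/13013
I = +1·√(0.142089/4π) = 0.10633465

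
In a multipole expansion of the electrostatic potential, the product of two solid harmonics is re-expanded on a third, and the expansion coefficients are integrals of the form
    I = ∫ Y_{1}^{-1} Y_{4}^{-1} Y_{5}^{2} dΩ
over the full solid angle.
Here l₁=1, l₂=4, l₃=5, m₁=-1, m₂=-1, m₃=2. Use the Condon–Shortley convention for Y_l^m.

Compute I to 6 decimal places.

m-sum 0 ✓  L=10 even ✓  3≤5≤5 ✓
Π(2lᵢ+1) = 3×9×11 = 297
triangle coeff Δ(1,4,5) = 1/495
Σ_t [0,0]: t=0:+1/576 = 1/576
(3j)²=5/99 [(1 4 5; 0 0 0)], sign=-1
Σ_t [0,0]: t=0:+1/1440 = 1/1440
(3j)²=7/165 [(1 4 5; -1 -1 2)], sign=-1
⇒ 4πI² = 7/11
I = (+1)√(7/11/(4π)) = 0.22503380

0.225034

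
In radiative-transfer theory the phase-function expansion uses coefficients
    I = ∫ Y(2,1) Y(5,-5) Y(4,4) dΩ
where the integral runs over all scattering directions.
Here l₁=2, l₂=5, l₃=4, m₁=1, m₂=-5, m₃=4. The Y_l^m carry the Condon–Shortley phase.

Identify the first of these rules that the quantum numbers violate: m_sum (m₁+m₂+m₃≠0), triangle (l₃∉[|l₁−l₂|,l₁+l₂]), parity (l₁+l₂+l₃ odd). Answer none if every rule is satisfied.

parity

Σmᵢ = 0  ✓
l₃∈[|l₁−l₂|,l₁+l₂]=[3,7], have l₃=4  ✓
Σlᵢ = 11 ⇒ odd  ✗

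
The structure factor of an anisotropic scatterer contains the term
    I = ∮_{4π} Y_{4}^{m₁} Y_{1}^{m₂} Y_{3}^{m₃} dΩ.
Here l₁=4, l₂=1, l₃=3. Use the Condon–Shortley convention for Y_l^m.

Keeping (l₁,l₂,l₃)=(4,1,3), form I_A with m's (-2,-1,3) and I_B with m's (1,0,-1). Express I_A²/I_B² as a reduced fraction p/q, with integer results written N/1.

1/15

l's match ⇒ only the (l;m) 3-j factors differ between A and B.
A: triangle coeff Δ(4,1,3) = 1/252; Σ_t [0,0]: t=0:+1/1440 = 1/1440; (3j)²=1/252 [(4 1 3; -2 -1 3)], sign=+1
B: triangle coeff Δ(4,1,3) = 1/252; Σ_t [1,1]: t=1:−1/48 = -1/48; (3j)²=5/84 [(4 1 3; 1 0 -1)], sign=-1
I_A²/I_B² = (1/252)/(5/84) = 1/15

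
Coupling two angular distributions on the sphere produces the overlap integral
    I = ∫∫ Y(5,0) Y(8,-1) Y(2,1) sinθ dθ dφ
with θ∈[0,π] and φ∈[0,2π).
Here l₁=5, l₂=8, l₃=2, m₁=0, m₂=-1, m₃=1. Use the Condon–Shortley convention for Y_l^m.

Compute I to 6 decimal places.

0.000000

triangle: need 3≤l₃≤13, have 2; I=0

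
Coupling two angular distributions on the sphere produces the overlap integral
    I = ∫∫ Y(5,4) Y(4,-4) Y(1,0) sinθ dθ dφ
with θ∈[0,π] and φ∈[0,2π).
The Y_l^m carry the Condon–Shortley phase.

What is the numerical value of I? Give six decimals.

m-sum 0 ✓  L=10 even ✓  1≤1≤9 ✓
Π(2lᵢ+1) = 11×9×3 = 297
triangle coeff Δ(5,4,1) = 1/495
Σ_t [4,4]: t=4:+1/576 = 1/576
(3j)²=5/99 [(5 4 1; 0 0 0)], sign=-1
Σ_t [0,0]: t=0:+1/40320 = 1/40320
(3j)²=1/55 [(5 4 1; 4 -4 0)], sign=-1
⇒ 4πI² = 3/11
I = (+1)√(3/11/(4π)) = 0.14731920

0.147319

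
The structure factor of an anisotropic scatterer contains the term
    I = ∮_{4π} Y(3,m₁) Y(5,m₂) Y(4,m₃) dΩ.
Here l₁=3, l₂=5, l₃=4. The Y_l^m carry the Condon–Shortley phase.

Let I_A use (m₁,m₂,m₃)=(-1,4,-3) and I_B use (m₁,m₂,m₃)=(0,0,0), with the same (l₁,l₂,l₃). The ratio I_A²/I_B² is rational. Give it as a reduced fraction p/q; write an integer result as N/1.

49/600

Same 3,5,4: normalisation and zero-m 3j drop out of the ratio.
A: Δ: 4! 2! 6! / 13! → 1/180180; sum: t=3:−1/4320 t=4:+1/5760 = -1/17280; 3j²(3 5 4; -1 4 -3) = Δ·Π!·Σ² = 7/4290  (sign +1)
B: Δ: 4! 2! 6! / 13! → 1/180180; sum: t=1:−1/576 t=2:+1/144 t=3:−1/576 = 1/288; 3j²(3 5 4; 0 0 0) = Δ·Π!·Σ² = 20/1001  (sign +1)
I_A²/I_B² = (7/4290)/(20/1001) = 49/600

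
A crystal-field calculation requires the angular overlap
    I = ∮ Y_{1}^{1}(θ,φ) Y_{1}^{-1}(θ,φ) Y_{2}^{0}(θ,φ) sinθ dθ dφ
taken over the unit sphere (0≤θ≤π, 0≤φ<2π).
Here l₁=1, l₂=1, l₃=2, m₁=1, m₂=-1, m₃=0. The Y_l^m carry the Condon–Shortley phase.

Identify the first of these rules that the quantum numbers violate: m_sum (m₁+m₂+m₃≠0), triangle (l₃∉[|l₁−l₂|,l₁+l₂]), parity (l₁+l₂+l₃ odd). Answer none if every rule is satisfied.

none

Σmᵢ = 0  ✓
l₃∈[|l₁−l₂|,l₁+l₂]=[0,2], have l₃=2  ✓
Σlᵢ = 4 ⇒ even  ✓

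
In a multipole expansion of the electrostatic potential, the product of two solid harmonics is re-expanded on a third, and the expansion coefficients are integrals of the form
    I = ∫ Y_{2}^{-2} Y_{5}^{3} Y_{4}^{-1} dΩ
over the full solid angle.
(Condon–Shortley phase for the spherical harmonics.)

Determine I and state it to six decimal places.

0.000000

Σlᵢ=11 odd — θ-integrand is odd under cosθ→−cosθ; I=0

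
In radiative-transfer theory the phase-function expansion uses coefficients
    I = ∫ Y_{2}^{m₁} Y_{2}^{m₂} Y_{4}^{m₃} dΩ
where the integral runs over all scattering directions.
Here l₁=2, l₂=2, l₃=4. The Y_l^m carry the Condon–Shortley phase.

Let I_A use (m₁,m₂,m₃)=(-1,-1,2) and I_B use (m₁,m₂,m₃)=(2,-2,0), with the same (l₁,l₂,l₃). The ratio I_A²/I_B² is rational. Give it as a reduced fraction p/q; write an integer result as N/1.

40/1

Same 2,2,4: normalisation and zero-m 3j drop out of the ratio.
A: Δ: 0! 4! 4! / 9! → 1/630; sum: t=0:+1/36 = 1/36; 3j²(2 2 4; -1 -1 2) = Δ·Π!·Σ² = 4/63  (sign +1)
B: Δ: 0! 4! 4! / 9! → 1/630; sum: t=0:+1/576 = 1/576; 3j²(2 2 4; 2 -2 0) = Δ·Π!·Σ² = 1/630  (sign +1)
I_A²/I_B² = (4/63)/(1/630) = 40/1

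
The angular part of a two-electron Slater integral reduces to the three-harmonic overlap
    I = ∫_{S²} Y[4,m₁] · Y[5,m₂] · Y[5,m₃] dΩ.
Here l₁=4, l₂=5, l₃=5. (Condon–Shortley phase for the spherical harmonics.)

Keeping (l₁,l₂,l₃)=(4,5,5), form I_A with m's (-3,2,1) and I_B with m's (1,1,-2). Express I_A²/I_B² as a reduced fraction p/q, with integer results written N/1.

Shared (l₁,l₂,l₃)=(4,5,5): N and (l;000)² cancel in I_A²/I_B².
A: Δ = 4!·4!·6!/15! = 1/3153150; Racah Σ t=3..4: t=3:−1/6912 t=4:+1/5184 = 1/20736; ⇒ 3j(4 5 5; -3 2 1)² = 5/2574, sgn +1
B: Δ = 4!·4!·6!/15! = 1/3153150; Racah Σ t=0..3: t=0:+1/103680 t=1:−1/2880 t=2:+1/1152 t=3:−1/5184 = 7/20736; ⇒ 3j(4 5 5; 1 1 -2)² = 35/2574, sgn -1
I_A²/I_B² = (5/2574)/(35/2574) = 1/7

1/7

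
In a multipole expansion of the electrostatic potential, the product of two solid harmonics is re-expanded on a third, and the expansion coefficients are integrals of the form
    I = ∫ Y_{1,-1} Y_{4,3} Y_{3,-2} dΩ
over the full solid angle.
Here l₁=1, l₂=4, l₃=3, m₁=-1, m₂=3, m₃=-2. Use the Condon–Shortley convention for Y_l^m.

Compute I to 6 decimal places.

m-sum 0 ✓  L=8 even ✓  3≤3≤5 ✓
Π(2lᵢ+1) = 3×9×7 = 189
triangle coeff Δ(1,4,3) = 1/252
Σ_t [1,1]: t=1:−1/36 = -1/36
(3j)²=4/63 [(1 4 3; 0 0 0)], sign=+1
Σ_t [2,2]: t=2:+1/240 = 1/240
(3j)²=1/12 [(1 4 3; -1 3 -2)], sign=-1
⇒ 4πI² = 1/1
I = (-1)√(1/1/(4π)) = -0.28209479

-0.282095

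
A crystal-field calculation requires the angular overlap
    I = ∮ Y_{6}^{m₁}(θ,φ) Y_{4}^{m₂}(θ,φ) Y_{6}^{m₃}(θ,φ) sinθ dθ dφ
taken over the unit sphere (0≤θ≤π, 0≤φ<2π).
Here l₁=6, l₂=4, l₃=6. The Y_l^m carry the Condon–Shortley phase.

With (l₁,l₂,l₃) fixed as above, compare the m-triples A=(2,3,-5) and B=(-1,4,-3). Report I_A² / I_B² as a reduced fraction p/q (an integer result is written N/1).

11/12

Same 6,4,6: normalisation and zero-m 3j drop out of the ratio.
A: Δ: 4! 8! 4! / 17! → 1/15315300; sum: t=3:−1/725760 t=4:+1/5806080 = -1/829440; 3j²(6 4 6; 2 3 -5) = Δ·Π!·Σ² = 49/2652  (sign +1)
B: Δ: 4! 8! 4! / 17! → 1/15315300; sum: t=4:+1/414720 = 1/414720; 3j²(6 4 6; -1 4 -3) = Δ·Π!·Σ² = 49/2431  (sign -1)
I_A²/I_B² = (49/2652)/(49/2431) = 11/12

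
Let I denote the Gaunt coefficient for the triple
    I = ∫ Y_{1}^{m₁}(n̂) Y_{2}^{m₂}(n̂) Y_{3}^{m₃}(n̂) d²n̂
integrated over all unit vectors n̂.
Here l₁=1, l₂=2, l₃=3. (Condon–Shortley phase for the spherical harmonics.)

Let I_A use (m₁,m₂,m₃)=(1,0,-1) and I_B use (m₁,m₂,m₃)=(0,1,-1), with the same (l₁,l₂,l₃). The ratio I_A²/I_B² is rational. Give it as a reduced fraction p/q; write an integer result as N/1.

Shared (l₁,l₂,l₃)=(1,2,3): N and (l;000)² cancel in I_A²/I_B².
A: Δ = 0!·2!·4!/7! = 1/105; Racah Σ t=0..0: t=0:+1/8 = 1/8; ⇒ 3j(1 2 3; 1 0 -1)² = 2/35, sgn +1
B: Δ = 0!·2!·4!/7! = 1/105; Racah Σ t=0..0: t=0:+1/6 = 1/6; ⇒ 3j(1 2 3; 0 1 -1)² = 8/105, sgn +1
I_A²/I_B² = (2/35)/(8/105) = 3/4

3/4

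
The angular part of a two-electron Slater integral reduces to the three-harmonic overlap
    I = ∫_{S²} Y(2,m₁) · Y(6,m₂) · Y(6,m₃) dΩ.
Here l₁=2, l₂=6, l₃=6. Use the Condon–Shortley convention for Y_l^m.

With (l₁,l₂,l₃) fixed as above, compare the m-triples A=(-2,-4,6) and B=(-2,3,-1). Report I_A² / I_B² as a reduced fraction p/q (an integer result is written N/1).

11/60

Shared (l₁,l₂,l₃)=(2,6,6): N and (l;000)² cancel in I_A²/I_B².
A: Δ = 2!·2!·10!/15! = 1/90090; Racah Σ t=2..2: t=2:+1/14515200 = 1/14515200; ⇒ 3j(2 6 6; -2 -4 6)² = 2/455, sgn +1
B: Δ = 2!·2!·10!/15! = 1/90090; Racah Σ t=2..2: t=2:+1/120960 = 1/120960; ⇒ 3j(2 6 6; -2 3 -1)² = 24/1001, sgn -1
I_A²/I_B² = (2/455)/(24/1001) = 11/60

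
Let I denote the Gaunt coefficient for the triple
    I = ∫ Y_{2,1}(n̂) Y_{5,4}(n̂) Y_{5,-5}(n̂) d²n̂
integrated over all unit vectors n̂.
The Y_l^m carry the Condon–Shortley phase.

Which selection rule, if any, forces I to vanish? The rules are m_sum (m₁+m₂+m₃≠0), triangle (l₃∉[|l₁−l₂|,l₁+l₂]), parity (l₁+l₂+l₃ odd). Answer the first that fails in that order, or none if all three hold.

none

m₁+m₂+m₃ = 1 + 4 − 5 = 0  ✓
triangle: |2−5|=3 ≤ l₃=5 ≤ 2+5=7  ✓
parity: l₁+l₂+l₃ = 12 is even  ✓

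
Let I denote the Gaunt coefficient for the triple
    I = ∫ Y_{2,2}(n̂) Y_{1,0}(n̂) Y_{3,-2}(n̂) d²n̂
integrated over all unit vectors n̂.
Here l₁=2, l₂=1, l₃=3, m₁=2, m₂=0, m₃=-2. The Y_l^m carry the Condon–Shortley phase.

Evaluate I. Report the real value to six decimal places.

0.184674

m-sum 0 ✓  L=6 even ✓  1≤3≤3 ✓
Π(2lᵢ+1) = 5×3×7 = 105
triangle coeff Δ(2,1,3) = 1/105
Σ_t [0,0]: t=0:+1/4 = 1/4
(3j)²=3/35 [(2 1 3; 0 0 0)], sign=-1
Σ_t [0,0]: t=0:+1/24 = 1/24
(3j)²=1/21 [(2 1 3; 2 0 -2)], sign=-1
⇒ 4πI² = 3/7
I = (+1)√(3/7/(4π)) = 0.18467439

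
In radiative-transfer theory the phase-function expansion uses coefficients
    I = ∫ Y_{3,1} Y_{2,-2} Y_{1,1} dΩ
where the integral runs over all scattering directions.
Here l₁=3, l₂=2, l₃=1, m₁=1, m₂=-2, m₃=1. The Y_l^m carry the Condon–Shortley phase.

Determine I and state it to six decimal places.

-0.082589

Checks pass: Σm=0; 6 even; l₃=1∈[1,5].
(2·3+1)(2·2+1)(2·1+1) = 105
Δ: 4! 2! 0! / 7! → 1/105
sum: t=2:+1/4 = 1/4
3j²(3 2 1; 0 0 0) = Δ·Π!·Σ² = 3/35  (sign -1)
sum: t=0:+1/48 = 1/48
3j²(3 2 1; 1 -2 1) = Δ·Π!·Σ² = 1/105  (sign +1)
combine: 4πI² = 105·3/35·1/105 = 3/35
take √, sign -1: I = -0.08258890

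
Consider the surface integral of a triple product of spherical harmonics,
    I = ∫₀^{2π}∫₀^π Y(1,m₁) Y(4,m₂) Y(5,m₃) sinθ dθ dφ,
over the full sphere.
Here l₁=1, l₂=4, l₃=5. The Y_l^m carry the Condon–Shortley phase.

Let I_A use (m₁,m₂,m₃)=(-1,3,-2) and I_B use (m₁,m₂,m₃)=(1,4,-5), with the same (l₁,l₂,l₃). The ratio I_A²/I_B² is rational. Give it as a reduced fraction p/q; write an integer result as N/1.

l's match ⇒ only the (l;m) 3-j factors differ between A and B.
A: triangle coeff Δ(1,4,5) = 1/495; Σ_t [0,0]: t=0:+1/10080 = 1/10080; (3j)²=1/165 [(1 4 5; -1 3 -2)], sign=-1
B: triangle coeff Δ(1,4,5) = 1/495; Σ_t [0,0]: t=0:+1/80640 = 1/80640; (3j)²=1/11 [(1 4 5; 1 4 -5)], sign=+1
I_A²/I_B² = (1/165)/(1/11) = 1/15

1/15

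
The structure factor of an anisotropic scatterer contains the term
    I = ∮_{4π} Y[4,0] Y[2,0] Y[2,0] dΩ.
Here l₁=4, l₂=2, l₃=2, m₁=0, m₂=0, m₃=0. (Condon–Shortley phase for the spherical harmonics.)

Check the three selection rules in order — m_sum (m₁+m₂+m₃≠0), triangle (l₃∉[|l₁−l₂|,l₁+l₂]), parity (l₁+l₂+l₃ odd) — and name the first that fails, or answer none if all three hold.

none

m₁+m₂+m₃ = 0 + 0 + 0 = 0  ✓
triangle: |4−2|=2 ≤ l₃=2 ≤ 4+2=6  ✓
parity: l₁+l₂+l₃ = 8 is even  ✓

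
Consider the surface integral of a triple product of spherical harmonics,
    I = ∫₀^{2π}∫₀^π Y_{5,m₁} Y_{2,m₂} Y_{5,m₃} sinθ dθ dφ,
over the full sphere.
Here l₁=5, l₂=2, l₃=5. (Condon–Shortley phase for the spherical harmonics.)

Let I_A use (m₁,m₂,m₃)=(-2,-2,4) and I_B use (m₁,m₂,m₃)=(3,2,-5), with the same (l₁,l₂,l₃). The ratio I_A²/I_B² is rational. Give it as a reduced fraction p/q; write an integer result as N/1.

l's match ⇒ only the (l;m) 3-j factors differ between A and B.
A: triangle coeff Δ(5,2,5) = 1/38610; Σ_t [0,0]: t=0:+1/20160 = 1/20160; (3j)²=12/715 [(5 2 5; -2 -2 4)], sign=-1
B: triangle coeff Δ(5,2,5) = 1/38610; Σ_t [2,2]: t=2:+1/161280 = 1/161280; (3j)²=1/143 [(5 2 5; 3 2 -5)], sign=+1
I_A²/I_B² = (12/715)/(1/143) = 12/5

12/5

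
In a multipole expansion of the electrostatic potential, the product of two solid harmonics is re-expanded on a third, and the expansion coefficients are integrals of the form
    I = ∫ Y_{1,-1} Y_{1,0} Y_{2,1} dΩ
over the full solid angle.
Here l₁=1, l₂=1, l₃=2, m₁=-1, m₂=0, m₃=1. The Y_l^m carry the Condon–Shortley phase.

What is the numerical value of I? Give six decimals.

Rules hold: Σm=0, L=4 even, 0≤2≤2.
N = 3·3·5 = 45
Δ = 0!·2!·2!/5! = 1/30
Racah Σ t=0..0: t=0:+1/1 = 1/1
⇒ 3j(1 1 2; 0 0 0)² = 2/15, sgn +1
Racah Σ t=0..0: t=0:+1/2 = 1/2
⇒ 3j(1 1 2; -1 0 1)² = 1/10, sgn -1
4πI² = N·(3j₀)²·(3jₘ)² = 3/5
I = -1·√(0.6/4π) = -0.21850969

-0.218510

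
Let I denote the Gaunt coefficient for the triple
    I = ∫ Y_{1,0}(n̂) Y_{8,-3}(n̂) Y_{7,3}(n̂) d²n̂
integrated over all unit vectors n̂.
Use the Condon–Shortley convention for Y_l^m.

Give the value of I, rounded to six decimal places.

Rules hold: Σm=0, L=16 even, 7≤7≤9.
N = 3·17·15 = 765
Δ = 2!·0!·14!/17! = 1/2040
Racah Σ t=1..1: t=1:−1/25401600 = -1/25401600
⇒ 3j(1 8 7; 0 0 0)² = 8/255, sgn +1
Racah Σ t=1..1: t=1:−1/87091200 = -1/87091200
⇒ 3j(1 8 7; 0 -3 3)² = 11/408, sgn -1
4πI² = N·(3j₀)²·(3jₘ)² = 11/17
I = -1·√(0.647059/4π) = -0.22691696

-0.226917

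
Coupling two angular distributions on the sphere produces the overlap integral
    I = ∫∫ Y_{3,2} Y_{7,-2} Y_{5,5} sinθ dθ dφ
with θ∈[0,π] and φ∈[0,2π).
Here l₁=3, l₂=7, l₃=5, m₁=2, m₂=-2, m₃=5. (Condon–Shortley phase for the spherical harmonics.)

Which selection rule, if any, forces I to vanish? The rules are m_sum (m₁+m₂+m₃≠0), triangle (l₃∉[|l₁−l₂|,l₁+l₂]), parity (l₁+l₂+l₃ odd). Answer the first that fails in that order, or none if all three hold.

m_sum

Σmᵢ = 5  ✗
l₃∈[|l₁−l₂|,l₁+l₂]=[4,10], have l₃=5
Σlᵢ = 15 ⇒ odd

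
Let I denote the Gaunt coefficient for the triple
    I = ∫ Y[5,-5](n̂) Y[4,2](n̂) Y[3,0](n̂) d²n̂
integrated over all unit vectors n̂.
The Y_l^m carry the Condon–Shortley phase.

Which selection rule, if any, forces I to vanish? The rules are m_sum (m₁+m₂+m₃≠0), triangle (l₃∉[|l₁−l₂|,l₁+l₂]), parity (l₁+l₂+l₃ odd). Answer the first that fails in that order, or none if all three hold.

m_sum

m₁+m₂+m₃ = -5 + 2 + 0 = -3  ✗
triangle: |5−4|=1 ≤ l₃=3 ≤ 5+4=9
parity: l₁+l₂+l₃ = 12 is even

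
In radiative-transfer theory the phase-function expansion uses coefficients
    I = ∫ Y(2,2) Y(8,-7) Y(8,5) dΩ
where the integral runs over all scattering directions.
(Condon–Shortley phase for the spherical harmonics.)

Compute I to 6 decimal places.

Checks pass: Σm=0; 18 even; l₃=8∈[6,10].
(2·2+1)(2·8+1)(2·8+1) = 1445
Δ: 2! 2! 14! / 19! → 1/348840
sum: t=0:+1/116121600 t=1:−1/25401600 t=2:+1/116121600 = -1/45158400
3j²(2 8 8; 0 0 0) = Δ·Π!·Σ² = 24/1615  (sign -1)
sum: t=0:+1/24908083200 = 1/24908083200
3j²(2 8 8; 2 -7 5) = Δ·Π!·Σ² = 7/1292  (sign -1)
combine: 4πI² = 1445·24/1615·7/1292 = 42/361
take √, sign +1: I = 0.09622017

0.096220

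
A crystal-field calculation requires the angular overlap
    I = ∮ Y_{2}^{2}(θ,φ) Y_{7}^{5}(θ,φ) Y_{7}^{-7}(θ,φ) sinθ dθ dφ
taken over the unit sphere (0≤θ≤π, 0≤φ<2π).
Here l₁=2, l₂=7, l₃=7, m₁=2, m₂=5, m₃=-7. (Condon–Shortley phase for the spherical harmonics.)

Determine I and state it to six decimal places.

0.066694

Rules hold: Σm=0, L=16 even, 5≤7≤9.
N = 5·15·15 = 1125
Δ = 2!·2!·12!/17! = 1/185640
Racah Σ t=0..2: t=0:+1/2419200 t=1:−1/518400 t=2:+1/2419200 = -1/907200
⇒ 3j(2 7 7; 0 0 0)² = 56/3315, sgn +1
Racah Σ t=0..0: t=0:+1/1916006400 = 1/1916006400
⇒ 3j(2 7 7; 2 5 -7)² = 1/340, sgn +1
4πI² = N·(3j₀)²·(3jₘ)² = 210/3757
I = +1·√(0.0558957/4π) = 0.06669359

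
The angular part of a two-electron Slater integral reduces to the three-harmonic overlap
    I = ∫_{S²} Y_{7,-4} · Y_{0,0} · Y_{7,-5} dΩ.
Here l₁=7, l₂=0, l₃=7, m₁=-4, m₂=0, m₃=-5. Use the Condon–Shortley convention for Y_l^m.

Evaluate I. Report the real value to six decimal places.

0.000000

-4 + 0 − 5 = -9 ≠ 0: azimuthal integral kills it; I = 0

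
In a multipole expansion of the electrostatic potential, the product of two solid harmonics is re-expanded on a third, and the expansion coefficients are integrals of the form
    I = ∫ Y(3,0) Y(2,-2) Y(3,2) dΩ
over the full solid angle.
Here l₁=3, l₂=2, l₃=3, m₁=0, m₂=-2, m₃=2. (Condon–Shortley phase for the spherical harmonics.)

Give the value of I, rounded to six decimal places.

Checks pass: Σm=0; 8 even; l₃=3∈[1,5].
(2·3+1)(2·2+1)(2·3+1) = 245
Δ: 2! 4! 2! / 9! → 1/3780
sum: t=0:+1/24 t=1:−1/4 t=2:+1/24 = -1/6
3j²(3 2 3; 0 0 0) = Δ·Π!·Σ² = 4/105  (sign +1)
sum: t=0:+1/24 = 1/24
3j²(3 2 3; 0 -2 2) = Δ·Π!·Σ² = 1/21  (sign -1)
combine: 4πI² = 245·4/105·1/21 = 4/9
take √, sign -1: I = -0.18806319

-0.188063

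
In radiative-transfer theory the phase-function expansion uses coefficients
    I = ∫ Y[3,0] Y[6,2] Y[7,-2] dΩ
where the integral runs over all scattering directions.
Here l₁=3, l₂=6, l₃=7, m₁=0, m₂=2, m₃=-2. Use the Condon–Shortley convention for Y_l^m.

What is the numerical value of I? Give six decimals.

0.080527

m-sum 0 ✓  L=16 even ✓  3≤7≤9 ✓
Π(2lᵢ+1) = 7×13×15 = 1365
triangle coeff Δ(3,6,7) = 1/2042040
Σ_t [0,2]: t=0:+1/207360 t=1:−1/57600 t=2:+1/207360 = -1/129600
(3j)²=168/12155 [(3 6 7; 0 0 0)], sign=+1
Σ_t [0,2]: t=0:+1/967680 t=1:−1/120960 t=2:+1/207360 = -1/414720
(3j)²=21/4862 [(3 6 7; 0 2 -2)], sign=+1
⇒ 4πI² = 37044/454597
I = (+1)√(37044/454597/(4π)) = 0.08052685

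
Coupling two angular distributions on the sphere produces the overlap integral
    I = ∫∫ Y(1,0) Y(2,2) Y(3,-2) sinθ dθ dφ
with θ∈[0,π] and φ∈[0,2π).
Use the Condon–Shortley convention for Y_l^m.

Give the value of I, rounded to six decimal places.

Checks pass: Σm=0; 6 even; l₃=3∈[1,3].
(2·1+1)(2·2+1)(2·3+1) = 105
Δ: 0! 2! 4! / 7! → 1/105
sum: t=0:+1/4 = 1/4
3j²(1 2 3; 0 0 0) = Δ·Π!·Σ² = 3/35  (sign -1)
sum: t=0:+1/24 = 1/24
3j²(1 2 3; 0 2 -2) = Δ·Π!·Σ² = 1/21  (sign -1)
combine: 4πI² = 105·3/35·1/21 = 3/7
take √, sign +1: I = 0.18467439

0.184674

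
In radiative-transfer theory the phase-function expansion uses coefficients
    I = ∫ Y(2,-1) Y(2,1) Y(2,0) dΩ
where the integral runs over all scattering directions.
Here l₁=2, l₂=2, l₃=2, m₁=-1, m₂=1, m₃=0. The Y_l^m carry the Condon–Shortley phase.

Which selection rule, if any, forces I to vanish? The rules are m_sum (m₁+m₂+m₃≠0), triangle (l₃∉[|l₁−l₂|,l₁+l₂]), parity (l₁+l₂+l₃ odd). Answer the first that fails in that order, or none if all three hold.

none

m₁+m₂+m₃ = -1 + 1 + 0 = 0  ✓
triangle: |2−2|=0 ≤ l₃=2 ≤ 2+2=4  ✓
parity: l₁+l₂+l₃ = 6 is even  ✓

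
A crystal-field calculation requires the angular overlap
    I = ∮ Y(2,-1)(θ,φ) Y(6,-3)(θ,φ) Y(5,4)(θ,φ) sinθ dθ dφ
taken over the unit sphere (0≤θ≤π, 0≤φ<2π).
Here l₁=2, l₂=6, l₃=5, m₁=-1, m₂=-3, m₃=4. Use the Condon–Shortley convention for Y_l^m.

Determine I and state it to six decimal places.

L=13 odd ⇒ parity kills the (l;000) factor ⇒ I = 0

0.000000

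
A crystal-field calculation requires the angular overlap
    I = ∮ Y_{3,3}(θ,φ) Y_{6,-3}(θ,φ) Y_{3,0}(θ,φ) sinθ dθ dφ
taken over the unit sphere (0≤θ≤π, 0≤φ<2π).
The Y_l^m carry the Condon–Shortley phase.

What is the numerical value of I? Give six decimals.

Checks pass: Σm=0; 12 even; l₃=3∈[3,9].
(2·3+1)(2·6+1)(2·3+1) = 637
Δ: 6! 0! 6! / 13! → 1/12012
sum: t=3:−1/1296 = -1/1296
3j²(3 6 3; 0 0 0) = Δ·Π!·Σ² = 100/3003  (sign +1)
sum: t=0:+1/25920 = 1/25920
3j²(3 6 3; 3 -3 0) = Δ·Π!·Σ² = 1/143  (sign -1)
combine: 4πI² = 637·100/3003·1/143 = 700/4719
take √, sign -1: I = -0.10864734

-0.108647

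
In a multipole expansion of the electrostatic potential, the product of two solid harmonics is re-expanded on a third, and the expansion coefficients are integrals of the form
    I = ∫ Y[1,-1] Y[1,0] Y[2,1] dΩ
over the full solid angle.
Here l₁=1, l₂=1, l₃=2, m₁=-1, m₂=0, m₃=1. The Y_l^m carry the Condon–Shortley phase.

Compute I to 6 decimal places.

-0.218510

Checks pass: Σm=0; 4 even; l₃=2∈[0,2].
(2·1+1)(2·1+1)(2·2+1) = 45
Δ: 0! 2! 2! / 5! → 1/30
sum: t=0:+1/1 = 1/1
3j²(1 1 2; 0 0 0) = Δ·Π!·Σ² = 2/15  (sign +1)
sum: t=0:+1/2 = 1/2
3j²(1 1 2; -1 0 1) = Δ·Π!·Σ² = 1/10  (sign -1)
combine: 4πI² = 45·2/15·1/10 = 3/5
take √, sign -1: I = -0.21850969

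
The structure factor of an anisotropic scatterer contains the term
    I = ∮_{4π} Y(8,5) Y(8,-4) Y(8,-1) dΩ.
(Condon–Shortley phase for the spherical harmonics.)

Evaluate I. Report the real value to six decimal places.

0.109615

m-sum 0 ✓  L=24 even ✓  0≤8≤16 ✓
Π(2lᵢ+1) = 17×17×17 = 4913
triangle coeff Δ(8,8,8) = 1/236637794250
Σ_t [0,8]: t=0:+1/65548320768000 t=1:−1/128024064000 t=2:+1/2985984000 t=3:−1/373248000 t=4:+1/191102976 t=5:−1/373248000 t=6:+1/2985984000 t=7:−1/128024064000 t=8:+1/65548320768000 = 11/20808990720
(3j)²=490/96577 [(8 8 8; 0 0 0)], sign=+1
Σ_t [0,3]: t=0:+1/16721510400 t=1:−1/5225472000 t=2:+1/10450944000 t=3:−1/146313216000 = -1/23410114560
(3j)²=45/7429 [(8 8 8; 5 -4 -1)], sign=+1
⇒ 4πI² = 374850/2482597
I = (+1)√(374850/2482597/(4π)) = 0.10961518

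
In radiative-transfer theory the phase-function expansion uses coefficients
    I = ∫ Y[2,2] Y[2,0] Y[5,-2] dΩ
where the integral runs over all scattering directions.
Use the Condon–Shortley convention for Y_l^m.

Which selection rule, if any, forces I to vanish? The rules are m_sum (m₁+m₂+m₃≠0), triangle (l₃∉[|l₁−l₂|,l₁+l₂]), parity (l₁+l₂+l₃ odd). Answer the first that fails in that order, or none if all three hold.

triangle

Σmᵢ = 0  ✓
l₃∈[|l₁−l₂|,l₁+l₂]=[0,4], have l₃=5  ✗
Σlᵢ = 9 ⇒ odd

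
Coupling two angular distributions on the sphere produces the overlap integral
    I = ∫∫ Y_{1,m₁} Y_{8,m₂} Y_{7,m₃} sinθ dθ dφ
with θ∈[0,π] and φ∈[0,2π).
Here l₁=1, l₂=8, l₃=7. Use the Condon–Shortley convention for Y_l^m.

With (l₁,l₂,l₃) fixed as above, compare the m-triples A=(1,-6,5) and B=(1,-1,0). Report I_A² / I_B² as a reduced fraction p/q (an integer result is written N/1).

91/36

Shared (l₁,l₂,l₃)=(1,8,7): N and (l;000)² cancel in I_A²/I_B².
A: Δ = 2!·0!·14!/17! = 1/2040; Racah Σ t=0..0: t=0:+1/1916006400 = 1/1916006400; ⇒ 3j(1 8 7; 1 -6 5)² = 91/2040, sgn +1
B: Δ = 2!·0!·14!/17! = 1/2040; Racah Σ t=0..0: t=0:+1/50803200 = 1/50803200; ⇒ 3j(1 8 7; 1 -1 0)² = 3/170, sgn -1
I_A²/I_B² = (91/2040)/(3/170) = 91/36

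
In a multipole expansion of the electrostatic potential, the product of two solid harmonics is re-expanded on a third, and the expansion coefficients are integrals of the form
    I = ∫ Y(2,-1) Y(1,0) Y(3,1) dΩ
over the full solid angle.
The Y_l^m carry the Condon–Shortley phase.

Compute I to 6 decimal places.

Rules hold: Σm=0, L=6 even, 1≤3≤3.
N = 5·3·7 = 105
Δ = 0!·4!·2!/7! = 1/105
Racah Σ t=0..0: t=0:+1/4 = 1/4
⇒ 3j(2 1 3; 0 0 0)² = 3/35, sgn -1
Racah Σ t=0..0: t=0:+1/6 = 1/6
⇒ 3j(2 1 3; -1 0 1)² = 8/105, sgn +1
4πI² = N·(3j₀)²·(3jₘ)² = 24/35
I = -1·√(0.685714/4π) = -0.23359668

-0.233597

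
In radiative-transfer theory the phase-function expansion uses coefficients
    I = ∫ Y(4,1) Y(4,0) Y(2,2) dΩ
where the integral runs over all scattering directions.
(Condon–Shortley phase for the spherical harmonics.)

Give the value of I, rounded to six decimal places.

0.000000

1 + 0 + 2 = 3 ≠ 0: azimuthal integral kills it; I = 0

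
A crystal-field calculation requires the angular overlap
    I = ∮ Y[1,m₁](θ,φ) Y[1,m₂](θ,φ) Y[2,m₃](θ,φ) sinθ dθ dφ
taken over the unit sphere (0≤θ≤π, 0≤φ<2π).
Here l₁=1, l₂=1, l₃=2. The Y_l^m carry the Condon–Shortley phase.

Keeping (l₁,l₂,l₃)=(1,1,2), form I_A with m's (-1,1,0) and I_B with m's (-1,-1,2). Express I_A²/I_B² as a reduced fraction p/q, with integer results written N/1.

l's match ⇒ only the (l;m) 3-j factors differ between A and B.
A: triangle coeff Δ(1,1,2) = 1/30; Σ_t [0,0]: t=0:+1/4 = 1/4; (3j)²=1/30 [(1 1 2; -1 1 0)], sign=+1
B: triangle coeff Δ(1,1,2) = 1/30; Σ_t [0,0]: t=0:+1/4 = 1/4; (3j)²=1/5 [(1 1 2; -1 -1 2)], sign=+1
I_A²/I_B² = (1/30)/(1/5) = 1/6

1/6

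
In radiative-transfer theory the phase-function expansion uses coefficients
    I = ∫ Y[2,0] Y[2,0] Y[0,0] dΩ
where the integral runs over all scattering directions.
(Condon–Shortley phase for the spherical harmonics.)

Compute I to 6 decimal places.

Rules hold: Σm=0, L=4 even, 0≤0≤4.
N = 5·5·1 = 25
Δ = 4!·0!·0!/5! = 1/5
Racah Σ t=2..2: t=2:+1/4 = 1/4
⇒ 3j(2 2 0; 0 0 0)² = 1/5, sgn +1
(m-triple is (0,0,0) — same symbol as above.)
4πI² = N·(3j₀)²·(3jₘ)² = 1/1
I = +1·√(1/4π) = 0.28209479

0.282095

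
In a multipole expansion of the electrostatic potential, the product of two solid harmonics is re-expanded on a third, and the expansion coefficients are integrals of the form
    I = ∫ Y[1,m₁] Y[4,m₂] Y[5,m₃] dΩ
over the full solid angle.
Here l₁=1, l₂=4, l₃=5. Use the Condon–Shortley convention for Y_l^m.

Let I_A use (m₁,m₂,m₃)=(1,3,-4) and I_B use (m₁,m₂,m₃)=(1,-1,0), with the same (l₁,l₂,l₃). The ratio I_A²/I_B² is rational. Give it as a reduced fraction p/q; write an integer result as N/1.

18/5

l's match ⇒ only the (l;m) 3-j factors differ between A and B.
A: triangle coeff Δ(1,4,5) = 1/495; Σ_t [0,0]: t=0:+1/10080 = 1/10080; (3j)²=4/55 [(1 4 5; 1 3 -4)], sign=-1
B: triangle coeff Δ(1,4,5) = 1/495; Σ_t [0,0]: t=0:+1/1440 = 1/1440; (3j)²=2/99 [(1 4 5; 1 -1 0)], sign=-1
I_A²/I_B² = (4/55)/(2/99) = 18/5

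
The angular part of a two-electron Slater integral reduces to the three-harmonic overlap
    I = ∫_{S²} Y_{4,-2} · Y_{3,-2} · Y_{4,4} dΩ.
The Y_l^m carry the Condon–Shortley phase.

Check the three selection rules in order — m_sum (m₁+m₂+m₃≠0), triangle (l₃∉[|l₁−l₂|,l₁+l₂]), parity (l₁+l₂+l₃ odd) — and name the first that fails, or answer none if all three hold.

parity

azimuthal sum: -2 − 2 + 4 = 0  ✓
1 ≤ 4 ≤ 7 (triangle on l)  ✓
L = 4 + 3 + 4 = 11 (odd)  ✗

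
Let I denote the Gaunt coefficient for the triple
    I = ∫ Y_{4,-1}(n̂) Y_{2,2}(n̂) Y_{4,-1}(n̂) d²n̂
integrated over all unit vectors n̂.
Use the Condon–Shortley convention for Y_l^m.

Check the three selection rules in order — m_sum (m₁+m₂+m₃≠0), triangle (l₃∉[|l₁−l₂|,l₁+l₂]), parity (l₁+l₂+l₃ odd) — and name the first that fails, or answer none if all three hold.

none

azimuthal sum: -1 + 2 − 1 = 0  ✓
2 ≤ 4 ≤ 6 (triangle on l)  ✓
L = 4 + 2 + 4 = 10 (even)  ✓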